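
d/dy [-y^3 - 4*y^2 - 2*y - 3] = -3*y^2 - 8*y - 2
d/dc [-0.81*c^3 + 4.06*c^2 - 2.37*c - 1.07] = -2.43*c^2 + 8.12*c - 2.37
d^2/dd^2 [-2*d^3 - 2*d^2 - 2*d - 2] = -12*d - 4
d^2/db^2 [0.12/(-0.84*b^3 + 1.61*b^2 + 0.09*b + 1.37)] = ((0.6048*b - 0.3864)*(-0.84*b^3 + 1.61*b^2 + 0.09*b + 1.37) + 0.12*(-5.04*b^2 + 6.44*b + 0.18)*(-2.52*b^2 + 3.22*b + 0.09))/(-0.84*b^3 + 1.61*b^2 + 0.09*b + 1.37)^3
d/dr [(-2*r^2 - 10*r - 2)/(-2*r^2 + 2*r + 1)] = 6*(-4*r^2 - 2*r - 1)/(4*r^4 - 8*r^3 + 4*r + 1)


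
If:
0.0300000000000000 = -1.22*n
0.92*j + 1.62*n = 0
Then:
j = 0.04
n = -0.02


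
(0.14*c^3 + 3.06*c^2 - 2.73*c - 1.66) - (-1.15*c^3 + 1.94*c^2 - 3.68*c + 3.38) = 1.29*c^3 + 1.12*c^2 + 0.95*c - 5.04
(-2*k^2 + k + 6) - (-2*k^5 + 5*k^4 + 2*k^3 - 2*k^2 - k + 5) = 2*k^5 - 5*k^4 - 2*k^3 + 2*k + 1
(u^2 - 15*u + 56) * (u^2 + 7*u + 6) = u^4 - 8*u^3 - 43*u^2 + 302*u + 336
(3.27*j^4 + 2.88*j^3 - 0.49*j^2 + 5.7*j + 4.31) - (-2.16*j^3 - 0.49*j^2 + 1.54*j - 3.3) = 3.27*j^4 + 5.04*j^3 + 4.16*j + 7.61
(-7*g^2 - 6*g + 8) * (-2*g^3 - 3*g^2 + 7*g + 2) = 14*g^5 + 33*g^4 - 47*g^3 - 80*g^2 + 44*g + 16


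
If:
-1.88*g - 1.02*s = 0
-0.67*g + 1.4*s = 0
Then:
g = 0.00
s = 0.00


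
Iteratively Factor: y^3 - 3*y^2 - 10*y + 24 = (y - 4)*(y^2 + y - 6) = (y - 4)*(y - 2)*(y + 3)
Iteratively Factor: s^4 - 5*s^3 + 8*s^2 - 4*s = (s)*(s^3 - 5*s^2 + 8*s - 4) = s*(s - 2)*(s^2 - 3*s + 2) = s*(s - 2)*(s - 1)*(s - 2)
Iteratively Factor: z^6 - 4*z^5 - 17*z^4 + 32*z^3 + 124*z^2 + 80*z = (z - 4)*(z^5 - 17*z^3 - 36*z^2 - 20*z) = (z - 5)*(z - 4)*(z^4 + 5*z^3 + 8*z^2 + 4*z) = (z - 5)*(z - 4)*(z + 2)*(z^3 + 3*z^2 + 2*z) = (z - 5)*(z - 4)*(z + 2)^2*(z^2 + z) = (z - 5)*(z - 4)*(z + 1)*(z + 2)^2*(z)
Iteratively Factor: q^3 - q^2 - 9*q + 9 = (q - 1)*(q^2 - 9) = (q - 3)*(q - 1)*(q + 3)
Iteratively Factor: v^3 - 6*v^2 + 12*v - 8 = (v - 2)*(v^2 - 4*v + 4) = (v - 2)^2*(v - 2)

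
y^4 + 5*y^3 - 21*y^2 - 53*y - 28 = (y - 4)*(y + 1)^2*(y + 7)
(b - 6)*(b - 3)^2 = b^3 - 12*b^2 + 45*b - 54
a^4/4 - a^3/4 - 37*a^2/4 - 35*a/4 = a*(a/4 + 1/4)*(a - 7)*(a + 5)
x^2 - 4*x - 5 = (x - 5)*(x + 1)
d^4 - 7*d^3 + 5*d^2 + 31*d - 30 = (d - 5)*(d - 3)*(d - 1)*(d + 2)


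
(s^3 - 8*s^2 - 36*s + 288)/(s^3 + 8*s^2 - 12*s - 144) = (s^2 - 14*s + 48)/(s^2 + 2*s - 24)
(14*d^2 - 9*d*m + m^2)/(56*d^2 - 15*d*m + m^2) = (2*d - m)/(8*d - m)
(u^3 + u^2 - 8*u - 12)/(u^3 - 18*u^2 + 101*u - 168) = (u^2 + 4*u + 4)/(u^2 - 15*u + 56)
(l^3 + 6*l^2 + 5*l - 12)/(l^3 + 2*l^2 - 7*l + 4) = (l + 3)/(l - 1)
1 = 1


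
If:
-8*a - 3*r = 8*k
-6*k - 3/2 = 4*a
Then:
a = 3/4 - 9*r/8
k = 3*r/4 - 3/4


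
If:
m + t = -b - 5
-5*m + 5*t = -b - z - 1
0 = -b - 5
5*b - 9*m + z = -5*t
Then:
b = -5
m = -21/4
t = 21/4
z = -97/2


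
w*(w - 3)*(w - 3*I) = w^3 - 3*w^2 - 3*I*w^2 + 9*I*w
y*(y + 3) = y^2 + 3*y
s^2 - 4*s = s*(s - 4)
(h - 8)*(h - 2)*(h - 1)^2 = h^4 - 12*h^3 + 37*h^2 - 42*h + 16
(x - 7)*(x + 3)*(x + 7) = x^3 + 3*x^2 - 49*x - 147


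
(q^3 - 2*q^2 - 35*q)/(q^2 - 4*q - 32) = q*(-q^2 + 2*q + 35)/(-q^2 + 4*q + 32)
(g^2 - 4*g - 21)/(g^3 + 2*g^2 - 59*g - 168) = (g - 7)/(g^2 - g - 56)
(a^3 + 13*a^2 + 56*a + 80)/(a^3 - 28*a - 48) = (a^2 + 9*a + 20)/(a^2 - 4*a - 12)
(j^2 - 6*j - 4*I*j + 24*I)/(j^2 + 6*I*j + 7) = (j^2 - 6*j - 4*I*j + 24*I)/(j^2 + 6*I*j + 7)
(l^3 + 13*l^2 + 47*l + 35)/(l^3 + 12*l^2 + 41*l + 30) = (l + 7)/(l + 6)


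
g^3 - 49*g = g*(g - 7)*(g + 7)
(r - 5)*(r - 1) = r^2 - 6*r + 5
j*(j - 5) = j^2 - 5*j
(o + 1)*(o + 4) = o^2 + 5*o + 4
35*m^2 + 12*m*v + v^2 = (5*m + v)*(7*m + v)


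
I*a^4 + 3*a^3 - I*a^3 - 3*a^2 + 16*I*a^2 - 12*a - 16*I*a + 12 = (a - 6*I)*(a + I)*(a + 2*I)*(I*a - I)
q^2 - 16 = (q - 4)*(q + 4)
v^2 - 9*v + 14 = (v - 7)*(v - 2)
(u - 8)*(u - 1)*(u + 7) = u^3 - 2*u^2 - 55*u + 56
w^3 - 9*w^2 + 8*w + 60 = (w - 6)*(w - 5)*(w + 2)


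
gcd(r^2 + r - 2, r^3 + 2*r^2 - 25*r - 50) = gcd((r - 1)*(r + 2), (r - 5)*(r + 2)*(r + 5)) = r + 2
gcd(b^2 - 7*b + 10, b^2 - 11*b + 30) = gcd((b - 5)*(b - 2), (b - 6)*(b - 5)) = b - 5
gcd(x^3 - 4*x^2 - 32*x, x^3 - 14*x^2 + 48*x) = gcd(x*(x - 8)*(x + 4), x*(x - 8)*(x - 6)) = x^2 - 8*x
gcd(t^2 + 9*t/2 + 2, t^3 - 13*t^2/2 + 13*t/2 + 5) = t + 1/2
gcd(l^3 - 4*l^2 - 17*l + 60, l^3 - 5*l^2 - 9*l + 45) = l^2 - 8*l + 15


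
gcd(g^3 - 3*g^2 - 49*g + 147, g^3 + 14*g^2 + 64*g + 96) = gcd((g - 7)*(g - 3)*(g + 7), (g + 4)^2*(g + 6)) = 1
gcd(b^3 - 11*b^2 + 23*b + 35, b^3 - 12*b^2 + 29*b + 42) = b^2 - 6*b - 7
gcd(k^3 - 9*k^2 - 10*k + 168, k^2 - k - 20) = k + 4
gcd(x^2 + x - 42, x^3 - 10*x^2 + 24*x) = x - 6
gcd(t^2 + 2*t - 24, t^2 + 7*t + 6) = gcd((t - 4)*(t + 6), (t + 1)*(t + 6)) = t + 6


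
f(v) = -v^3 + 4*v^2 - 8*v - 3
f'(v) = -3*v^2 + 8*v - 8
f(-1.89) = 33.16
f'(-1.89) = -33.84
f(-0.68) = 4.60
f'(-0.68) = -14.83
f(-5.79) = 371.52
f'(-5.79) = -154.89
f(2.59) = -14.26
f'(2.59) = -7.40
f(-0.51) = 2.25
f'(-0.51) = -12.86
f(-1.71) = 27.38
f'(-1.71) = -30.45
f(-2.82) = 73.80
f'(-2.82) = -54.42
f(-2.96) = 81.66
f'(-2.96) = -57.96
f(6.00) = -123.00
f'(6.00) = -68.00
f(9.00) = -480.00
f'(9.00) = -179.00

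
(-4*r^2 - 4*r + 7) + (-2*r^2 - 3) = -6*r^2 - 4*r + 4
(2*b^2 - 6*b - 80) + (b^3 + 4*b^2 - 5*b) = b^3 + 6*b^2 - 11*b - 80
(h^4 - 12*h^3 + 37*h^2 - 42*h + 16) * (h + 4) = h^5 - 8*h^4 - 11*h^3 + 106*h^2 - 152*h + 64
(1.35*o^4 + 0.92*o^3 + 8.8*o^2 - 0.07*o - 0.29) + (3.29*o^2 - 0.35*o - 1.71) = 1.35*o^4 + 0.92*o^3 + 12.09*o^2 - 0.42*o - 2.0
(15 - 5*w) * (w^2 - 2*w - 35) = -5*w^3 + 25*w^2 + 145*w - 525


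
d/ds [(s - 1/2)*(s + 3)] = 2*s + 5/2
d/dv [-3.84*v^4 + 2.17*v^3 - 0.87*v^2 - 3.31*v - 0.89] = -15.36*v^3 + 6.51*v^2 - 1.74*v - 3.31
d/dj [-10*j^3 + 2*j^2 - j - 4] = -30*j^2 + 4*j - 1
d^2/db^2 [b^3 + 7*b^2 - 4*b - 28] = 6*b + 14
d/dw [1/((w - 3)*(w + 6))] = (-2*w - 3)/(w^4 + 6*w^3 - 27*w^2 - 108*w + 324)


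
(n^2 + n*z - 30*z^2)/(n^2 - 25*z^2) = (n + 6*z)/(n + 5*z)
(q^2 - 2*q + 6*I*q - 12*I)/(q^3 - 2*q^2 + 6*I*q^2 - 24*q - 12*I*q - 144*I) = (q - 2)/(q^2 - 2*q - 24)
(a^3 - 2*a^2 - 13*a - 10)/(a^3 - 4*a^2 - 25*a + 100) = (a^2 + 3*a + 2)/(a^2 + a - 20)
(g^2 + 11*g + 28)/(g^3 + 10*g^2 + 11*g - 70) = (g + 4)/(g^2 + 3*g - 10)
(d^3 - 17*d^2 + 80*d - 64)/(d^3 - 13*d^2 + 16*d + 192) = (d - 1)/(d + 3)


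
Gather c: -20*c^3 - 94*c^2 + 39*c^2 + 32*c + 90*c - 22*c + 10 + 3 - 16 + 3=-20*c^3 - 55*c^2 + 100*c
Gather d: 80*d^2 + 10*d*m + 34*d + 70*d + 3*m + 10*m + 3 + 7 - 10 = 80*d^2 + d*(10*m + 104) + 13*m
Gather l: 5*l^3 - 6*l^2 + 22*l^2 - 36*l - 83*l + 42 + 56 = 5*l^3 + 16*l^2 - 119*l + 98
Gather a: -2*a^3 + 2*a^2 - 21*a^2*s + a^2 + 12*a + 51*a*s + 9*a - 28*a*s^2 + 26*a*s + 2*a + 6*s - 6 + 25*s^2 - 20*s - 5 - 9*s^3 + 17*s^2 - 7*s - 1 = -2*a^3 + a^2*(3 - 21*s) + a*(-28*s^2 + 77*s + 23) - 9*s^3 + 42*s^2 - 21*s - 12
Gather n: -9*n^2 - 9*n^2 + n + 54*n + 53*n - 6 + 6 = -18*n^2 + 108*n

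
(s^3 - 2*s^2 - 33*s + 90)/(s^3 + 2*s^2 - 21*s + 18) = (s - 5)/(s - 1)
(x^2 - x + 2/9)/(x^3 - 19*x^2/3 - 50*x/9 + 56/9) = (3*x - 1)/(3*x^2 - 17*x - 28)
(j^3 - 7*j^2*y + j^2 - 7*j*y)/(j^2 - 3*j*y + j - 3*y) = j*(-j + 7*y)/(-j + 3*y)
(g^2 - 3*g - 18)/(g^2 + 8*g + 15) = (g - 6)/(g + 5)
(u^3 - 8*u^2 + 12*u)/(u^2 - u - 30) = u*(u - 2)/(u + 5)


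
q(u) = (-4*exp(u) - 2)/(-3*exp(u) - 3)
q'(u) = 3*(-4*exp(u) - 2)*exp(u)/(-3*exp(u) - 3)^2 - 4*exp(u)/(-3*exp(u) - 3)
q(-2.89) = 0.70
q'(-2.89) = 0.03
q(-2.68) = 0.71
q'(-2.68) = 0.04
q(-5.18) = 0.67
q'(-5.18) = 0.00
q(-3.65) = 0.68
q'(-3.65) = 0.02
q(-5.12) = 0.67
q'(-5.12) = 0.00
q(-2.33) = 0.73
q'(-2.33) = 0.05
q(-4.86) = 0.67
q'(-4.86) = 0.01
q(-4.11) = 0.68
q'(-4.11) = 0.01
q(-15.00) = 0.67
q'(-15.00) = 0.00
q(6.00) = 1.33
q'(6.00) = 0.00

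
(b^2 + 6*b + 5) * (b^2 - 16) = b^4 + 6*b^3 - 11*b^2 - 96*b - 80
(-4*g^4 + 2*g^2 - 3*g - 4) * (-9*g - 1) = 36*g^5 + 4*g^4 - 18*g^3 + 25*g^2 + 39*g + 4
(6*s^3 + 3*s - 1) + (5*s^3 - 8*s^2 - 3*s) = 11*s^3 - 8*s^2 - 1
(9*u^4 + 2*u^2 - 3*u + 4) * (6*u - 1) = 54*u^5 - 9*u^4 + 12*u^3 - 20*u^2 + 27*u - 4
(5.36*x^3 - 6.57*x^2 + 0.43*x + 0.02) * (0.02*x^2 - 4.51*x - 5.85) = 0.1072*x^5 - 24.305*x^4 - 1.7167*x^3 + 36.4956*x^2 - 2.6057*x - 0.117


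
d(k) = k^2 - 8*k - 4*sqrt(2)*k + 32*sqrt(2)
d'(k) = 2*k - 8 - 4*sqrt(2)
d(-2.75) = 90.37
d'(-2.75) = -19.16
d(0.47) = 39.06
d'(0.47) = -12.72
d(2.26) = 19.50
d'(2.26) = -9.14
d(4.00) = 6.63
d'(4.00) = -5.66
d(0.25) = 41.90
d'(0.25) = -13.16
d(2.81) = 14.78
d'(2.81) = -8.04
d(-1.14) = 62.12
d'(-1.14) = -15.94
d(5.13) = 1.51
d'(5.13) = -3.40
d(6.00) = -0.69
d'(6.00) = -1.66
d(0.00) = 45.25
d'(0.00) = -13.66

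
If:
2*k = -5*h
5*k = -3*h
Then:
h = 0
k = 0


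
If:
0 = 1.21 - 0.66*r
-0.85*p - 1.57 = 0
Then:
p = -1.85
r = 1.83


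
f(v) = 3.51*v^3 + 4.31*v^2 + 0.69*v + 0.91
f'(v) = 10.53*v^2 + 8.62*v + 0.69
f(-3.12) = -65.89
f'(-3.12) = 76.30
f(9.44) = 3344.23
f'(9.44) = 1020.43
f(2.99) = 135.33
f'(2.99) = 120.60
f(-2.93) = -52.40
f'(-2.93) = 65.83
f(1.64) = 29.12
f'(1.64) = 43.15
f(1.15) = 12.74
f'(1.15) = 24.53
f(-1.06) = 0.84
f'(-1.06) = 3.38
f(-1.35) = -0.80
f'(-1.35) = 8.24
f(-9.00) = -2214.98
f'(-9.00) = 776.04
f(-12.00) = -5452.01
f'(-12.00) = 1413.57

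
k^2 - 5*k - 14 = (k - 7)*(k + 2)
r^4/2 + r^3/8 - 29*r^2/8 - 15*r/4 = r*(r/2 + 1)*(r - 3)*(r + 5/4)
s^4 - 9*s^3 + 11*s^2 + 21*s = s*(s - 7)*(s - 3)*(s + 1)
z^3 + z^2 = z^2*(z + 1)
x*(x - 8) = x^2 - 8*x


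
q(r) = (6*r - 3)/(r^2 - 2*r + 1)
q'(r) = (2 - 2*r)*(6*r - 3)/(r^2 - 2*r + 1)^2 + 6/(r^2 - 2*r + 1)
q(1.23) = 82.80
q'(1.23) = -606.56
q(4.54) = 1.93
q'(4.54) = -0.61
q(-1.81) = -1.76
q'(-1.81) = -0.49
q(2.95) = 3.87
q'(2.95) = -2.39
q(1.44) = 29.13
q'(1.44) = -101.43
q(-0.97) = -2.27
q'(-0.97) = -0.76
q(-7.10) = -0.70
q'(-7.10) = -0.08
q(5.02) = 1.68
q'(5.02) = -0.46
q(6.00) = 1.32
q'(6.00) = -0.29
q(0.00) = -3.00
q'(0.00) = 0.00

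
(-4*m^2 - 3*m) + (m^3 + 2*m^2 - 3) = m^3 - 2*m^2 - 3*m - 3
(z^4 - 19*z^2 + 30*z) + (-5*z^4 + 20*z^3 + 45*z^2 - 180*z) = -4*z^4 + 20*z^3 + 26*z^2 - 150*z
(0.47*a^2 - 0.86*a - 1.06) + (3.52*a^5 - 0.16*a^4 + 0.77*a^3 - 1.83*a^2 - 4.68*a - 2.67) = 3.52*a^5 - 0.16*a^4 + 0.77*a^3 - 1.36*a^2 - 5.54*a - 3.73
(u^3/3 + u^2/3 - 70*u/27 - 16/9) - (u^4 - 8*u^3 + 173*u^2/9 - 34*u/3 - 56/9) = -u^4 + 25*u^3/3 - 170*u^2/9 + 236*u/27 + 40/9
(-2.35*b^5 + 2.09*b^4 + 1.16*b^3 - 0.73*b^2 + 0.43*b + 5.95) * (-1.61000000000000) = 3.7835*b^5 - 3.3649*b^4 - 1.8676*b^3 + 1.1753*b^2 - 0.6923*b - 9.5795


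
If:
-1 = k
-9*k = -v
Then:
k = -1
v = -9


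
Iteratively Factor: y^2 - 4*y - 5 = (y + 1)*(y - 5)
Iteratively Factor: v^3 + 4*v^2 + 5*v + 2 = (v + 1)*(v^2 + 3*v + 2) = (v + 1)*(v + 2)*(v + 1)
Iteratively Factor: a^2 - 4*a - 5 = (a + 1)*(a - 5)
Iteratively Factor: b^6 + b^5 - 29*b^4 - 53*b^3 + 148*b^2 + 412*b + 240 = (b + 2)*(b^5 - b^4 - 27*b^3 + b^2 + 146*b + 120) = (b - 3)*(b + 2)*(b^4 + 2*b^3 - 21*b^2 - 62*b - 40) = (b - 5)*(b - 3)*(b + 2)*(b^3 + 7*b^2 + 14*b + 8) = (b - 5)*(b - 3)*(b + 2)*(b + 4)*(b^2 + 3*b + 2) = (b - 5)*(b - 3)*(b + 2)^2*(b + 4)*(b + 1)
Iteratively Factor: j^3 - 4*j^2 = (j - 4)*(j^2) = j*(j - 4)*(j)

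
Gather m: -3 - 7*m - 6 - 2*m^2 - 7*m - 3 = -2*m^2 - 14*m - 12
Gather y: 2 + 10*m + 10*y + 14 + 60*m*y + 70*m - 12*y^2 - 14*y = 80*m - 12*y^2 + y*(60*m - 4) + 16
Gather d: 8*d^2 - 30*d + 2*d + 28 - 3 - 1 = 8*d^2 - 28*d + 24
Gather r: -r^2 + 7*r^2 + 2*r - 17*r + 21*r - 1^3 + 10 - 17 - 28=6*r^2 + 6*r - 36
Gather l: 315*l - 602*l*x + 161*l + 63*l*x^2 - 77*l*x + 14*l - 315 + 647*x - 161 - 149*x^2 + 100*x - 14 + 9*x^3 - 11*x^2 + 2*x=l*(63*x^2 - 679*x + 490) + 9*x^3 - 160*x^2 + 749*x - 490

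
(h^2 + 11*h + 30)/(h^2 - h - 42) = (h + 5)/(h - 7)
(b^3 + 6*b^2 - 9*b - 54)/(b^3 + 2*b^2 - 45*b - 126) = (b - 3)/(b - 7)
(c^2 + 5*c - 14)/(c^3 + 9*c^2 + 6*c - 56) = 1/(c + 4)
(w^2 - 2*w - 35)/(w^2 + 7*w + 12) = (w^2 - 2*w - 35)/(w^2 + 7*w + 12)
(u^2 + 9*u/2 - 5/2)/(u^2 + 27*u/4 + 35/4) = 2*(2*u - 1)/(4*u + 7)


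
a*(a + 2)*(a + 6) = a^3 + 8*a^2 + 12*a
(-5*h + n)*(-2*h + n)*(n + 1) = 10*h^2*n + 10*h^2 - 7*h*n^2 - 7*h*n + n^3 + n^2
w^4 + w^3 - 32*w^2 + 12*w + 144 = (w - 4)*(w - 3)*(w + 2)*(w + 6)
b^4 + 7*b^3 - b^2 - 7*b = b*(b - 1)*(b + 1)*(b + 7)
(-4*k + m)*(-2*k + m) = 8*k^2 - 6*k*m + m^2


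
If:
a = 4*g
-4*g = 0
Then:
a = 0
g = 0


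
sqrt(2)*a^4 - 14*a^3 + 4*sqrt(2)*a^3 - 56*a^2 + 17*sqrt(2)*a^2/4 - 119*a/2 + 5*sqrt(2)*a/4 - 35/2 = (a + 1)*(a + 5/2)*(a - 7*sqrt(2))*(sqrt(2)*a + sqrt(2)/2)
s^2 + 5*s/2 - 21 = (s - 7/2)*(s + 6)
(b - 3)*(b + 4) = b^2 + b - 12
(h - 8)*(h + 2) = h^2 - 6*h - 16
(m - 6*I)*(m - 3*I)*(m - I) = m^3 - 10*I*m^2 - 27*m + 18*I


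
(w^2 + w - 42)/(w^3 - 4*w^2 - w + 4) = (w^2 + w - 42)/(w^3 - 4*w^2 - w + 4)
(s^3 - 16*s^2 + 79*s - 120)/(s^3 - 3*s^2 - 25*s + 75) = (s - 8)/(s + 5)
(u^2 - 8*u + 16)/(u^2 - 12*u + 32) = (u - 4)/(u - 8)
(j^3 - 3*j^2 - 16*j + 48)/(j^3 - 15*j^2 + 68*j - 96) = (j + 4)/(j - 8)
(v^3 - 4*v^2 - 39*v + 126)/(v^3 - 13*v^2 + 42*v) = (v^2 + 3*v - 18)/(v*(v - 6))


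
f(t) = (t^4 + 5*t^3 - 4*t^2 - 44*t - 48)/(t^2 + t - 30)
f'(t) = (-2*t - 1)*(t^4 + 5*t^3 - 4*t^2 - 44*t - 48)/(t^2 + t - 30)^2 + (4*t^3 + 15*t^2 - 8*t - 44)/(t^2 + t - 30)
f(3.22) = -2.64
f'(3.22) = -14.56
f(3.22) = -2.64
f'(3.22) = -14.56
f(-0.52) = 0.89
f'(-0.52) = 1.20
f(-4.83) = -4.53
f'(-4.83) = 12.64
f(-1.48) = 0.10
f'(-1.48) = 0.41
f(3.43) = -6.36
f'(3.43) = -21.38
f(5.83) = 173.70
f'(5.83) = -100.54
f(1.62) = 3.95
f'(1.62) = 0.67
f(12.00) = 224.00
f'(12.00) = 26.44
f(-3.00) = 0.25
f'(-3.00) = -0.34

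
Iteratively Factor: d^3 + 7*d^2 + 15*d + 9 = (d + 3)*(d^2 + 4*d + 3) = (d + 1)*(d + 3)*(d + 3)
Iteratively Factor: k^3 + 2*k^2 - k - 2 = (k + 2)*(k^2 - 1) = (k + 1)*(k + 2)*(k - 1)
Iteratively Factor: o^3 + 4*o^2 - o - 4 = (o + 4)*(o^2 - 1) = (o - 1)*(o + 4)*(o + 1)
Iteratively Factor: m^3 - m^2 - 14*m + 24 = (m + 4)*(m^2 - 5*m + 6) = (m - 3)*(m + 4)*(m - 2)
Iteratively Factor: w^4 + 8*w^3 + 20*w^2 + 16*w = (w + 2)*(w^3 + 6*w^2 + 8*w) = (w + 2)*(w + 4)*(w^2 + 2*w) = w*(w + 2)*(w + 4)*(w + 2)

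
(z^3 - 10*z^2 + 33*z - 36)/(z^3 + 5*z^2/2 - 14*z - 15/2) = 2*(z^2 - 7*z + 12)/(2*z^2 + 11*z + 5)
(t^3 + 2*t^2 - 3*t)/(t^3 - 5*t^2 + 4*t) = (t + 3)/(t - 4)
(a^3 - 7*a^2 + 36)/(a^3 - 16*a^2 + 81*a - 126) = (a + 2)/(a - 7)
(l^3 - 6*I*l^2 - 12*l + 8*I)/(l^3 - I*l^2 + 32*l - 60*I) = (l^2 - 4*I*l - 4)/(l^2 + I*l + 30)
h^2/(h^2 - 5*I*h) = h/(h - 5*I)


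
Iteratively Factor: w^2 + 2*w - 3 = (w + 3)*(w - 1)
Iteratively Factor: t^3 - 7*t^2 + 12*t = (t)*(t^2 - 7*t + 12) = t*(t - 4)*(t - 3)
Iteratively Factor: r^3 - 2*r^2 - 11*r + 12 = (r + 3)*(r^2 - 5*r + 4) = (r - 4)*(r + 3)*(r - 1)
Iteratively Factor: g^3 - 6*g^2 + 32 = (g - 4)*(g^2 - 2*g - 8) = (g - 4)^2*(g + 2)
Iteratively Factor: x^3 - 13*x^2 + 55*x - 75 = (x - 5)*(x^2 - 8*x + 15) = (x - 5)*(x - 3)*(x - 5)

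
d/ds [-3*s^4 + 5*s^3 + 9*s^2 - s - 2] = -12*s^3 + 15*s^2 + 18*s - 1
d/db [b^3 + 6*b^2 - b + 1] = 3*b^2 + 12*b - 1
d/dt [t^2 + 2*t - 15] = 2*t + 2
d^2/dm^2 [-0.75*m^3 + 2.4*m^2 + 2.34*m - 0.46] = 4.8 - 4.5*m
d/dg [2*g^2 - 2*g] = 4*g - 2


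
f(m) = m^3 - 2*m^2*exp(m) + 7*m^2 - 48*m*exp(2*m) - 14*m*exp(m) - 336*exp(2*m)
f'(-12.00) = 264.00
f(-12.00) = -720.00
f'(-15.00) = 465.00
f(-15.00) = -1800.00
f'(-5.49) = 13.66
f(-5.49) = 45.58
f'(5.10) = -32567830.38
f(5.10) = -15645299.33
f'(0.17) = -1052.31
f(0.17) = -486.21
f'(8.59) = -44670725357.84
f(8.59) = -21641902336.28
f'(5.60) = -92016677.27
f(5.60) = -44267058.66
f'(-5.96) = 23.18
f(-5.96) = 36.97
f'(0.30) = -1386.36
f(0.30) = -643.73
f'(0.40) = -1713.87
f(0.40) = -798.16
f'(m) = -2*m^2*exp(m) + 3*m^2 - 96*m*exp(2*m) - 18*m*exp(m) + 14*m - 720*exp(2*m) - 14*exp(m)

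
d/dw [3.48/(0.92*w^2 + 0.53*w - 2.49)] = (-6.4032*w - 1.8444)/(0.92*w^2 + 0.53*w - 2.49)^2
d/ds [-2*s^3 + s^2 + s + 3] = -6*s^2 + 2*s + 1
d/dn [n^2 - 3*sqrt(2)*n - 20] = 2*n - 3*sqrt(2)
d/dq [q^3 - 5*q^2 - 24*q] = 3*q^2 - 10*q - 24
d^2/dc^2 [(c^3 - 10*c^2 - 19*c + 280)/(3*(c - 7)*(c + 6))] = 28/(3*(c^3 + 18*c^2 + 108*c + 216))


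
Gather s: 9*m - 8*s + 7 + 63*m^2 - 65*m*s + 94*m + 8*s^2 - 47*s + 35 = 63*m^2 + 103*m + 8*s^2 + s*(-65*m - 55) + 42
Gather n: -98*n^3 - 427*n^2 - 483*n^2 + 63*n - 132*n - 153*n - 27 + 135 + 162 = -98*n^3 - 910*n^2 - 222*n + 270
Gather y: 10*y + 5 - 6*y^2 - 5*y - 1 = -6*y^2 + 5*y + 4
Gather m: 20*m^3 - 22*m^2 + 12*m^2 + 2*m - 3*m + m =20*m^3 - 10*m^2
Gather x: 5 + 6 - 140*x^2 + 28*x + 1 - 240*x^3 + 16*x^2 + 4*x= -240*x^3 - 124*x^2 + 32*x + 12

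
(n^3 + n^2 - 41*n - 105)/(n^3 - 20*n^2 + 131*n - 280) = (n^2 + 8*n + 15)/(n^2 - 13*n + 40)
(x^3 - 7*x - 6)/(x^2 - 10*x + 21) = (x^2 + 3*x + 2)/(x - 7)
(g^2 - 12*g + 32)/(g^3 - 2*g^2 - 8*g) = (g - 8)/(g*(g + 2))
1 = 1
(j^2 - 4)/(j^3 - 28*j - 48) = (j - 2)/(j^2 - 2*j - 24)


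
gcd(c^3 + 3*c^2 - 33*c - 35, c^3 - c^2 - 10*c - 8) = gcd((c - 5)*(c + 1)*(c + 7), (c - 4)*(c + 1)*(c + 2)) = c + 1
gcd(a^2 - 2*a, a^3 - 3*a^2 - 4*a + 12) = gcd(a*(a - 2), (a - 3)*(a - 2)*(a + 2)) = a - 2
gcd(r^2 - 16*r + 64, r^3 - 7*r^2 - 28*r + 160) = r - 8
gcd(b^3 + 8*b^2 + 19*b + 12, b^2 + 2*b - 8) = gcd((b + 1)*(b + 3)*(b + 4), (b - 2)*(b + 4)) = b + 4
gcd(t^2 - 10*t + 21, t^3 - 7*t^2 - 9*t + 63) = t^2 - 10*t + 21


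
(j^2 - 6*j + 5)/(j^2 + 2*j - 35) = (j - 1)/(j + 7)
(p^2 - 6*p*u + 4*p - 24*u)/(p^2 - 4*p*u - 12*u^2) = (p + 4)/(p + 2*u)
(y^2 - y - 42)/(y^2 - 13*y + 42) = (y + 6)/(y - 6)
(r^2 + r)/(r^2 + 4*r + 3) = r/(r + 3)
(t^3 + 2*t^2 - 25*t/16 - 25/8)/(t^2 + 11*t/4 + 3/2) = (16*t^2 - 25)/(4*(4*t + 3))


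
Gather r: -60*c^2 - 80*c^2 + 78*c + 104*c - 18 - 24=-140*c^2 + 182*c - 42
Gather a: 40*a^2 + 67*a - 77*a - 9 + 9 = 40*a^2 - 10*a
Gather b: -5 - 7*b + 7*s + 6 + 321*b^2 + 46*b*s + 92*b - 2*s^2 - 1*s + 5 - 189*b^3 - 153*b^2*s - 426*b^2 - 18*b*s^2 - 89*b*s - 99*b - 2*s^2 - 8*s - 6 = -189*b^3 + b^2*(-153*s - 105) + b*(-18*s^2 - 43*s - 14) - 4*s^2 - 2*s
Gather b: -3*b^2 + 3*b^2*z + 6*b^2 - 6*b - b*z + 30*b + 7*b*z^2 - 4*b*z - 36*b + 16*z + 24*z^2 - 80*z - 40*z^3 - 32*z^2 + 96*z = b^2*(3*z + 3) + b*(7*z^2 - 5*z - 12) - 40*z^3 - 8*z^2 + 32*z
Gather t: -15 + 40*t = 40*t - 15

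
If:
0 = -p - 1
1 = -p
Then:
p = -1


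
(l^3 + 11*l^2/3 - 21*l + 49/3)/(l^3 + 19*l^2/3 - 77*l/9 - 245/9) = 3*(l - 1)/(3*l + 5)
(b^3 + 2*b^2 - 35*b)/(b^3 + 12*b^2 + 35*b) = (b - 5)/(b + 5)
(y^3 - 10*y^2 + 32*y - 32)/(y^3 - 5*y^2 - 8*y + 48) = (y - 2)/(y + 3)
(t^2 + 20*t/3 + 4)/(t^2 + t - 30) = (t + 2/3)/(t - 5)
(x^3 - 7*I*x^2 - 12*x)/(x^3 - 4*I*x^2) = (x - 3*I)/x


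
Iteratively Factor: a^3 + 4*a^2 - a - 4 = (a - 1)*(a^2 + 5*a + 4) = (a - 1)*(a + 4)*(a + 1)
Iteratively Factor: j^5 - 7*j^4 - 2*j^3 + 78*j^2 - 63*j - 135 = (j - 3)*(j^4 - 4*j^3 - 14*j^2 + 36*j + 45) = (j - 3)^2*(j^3 - j^2 - 17*j - 15) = (j - 5)*(j - 3)^2*(j^2 + 4*j + 3) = (j - 5)*(j - 3)^2*(j + 3)*(j + 1)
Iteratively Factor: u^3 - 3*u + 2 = (u - 1)*(u^2 + u - 2) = (u - 1)^2*(u + 2)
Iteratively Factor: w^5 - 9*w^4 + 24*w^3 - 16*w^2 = (w)*(w^4 - 9*w^3 + 24*w^2 - 16*w) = w*(w - 4)*(w^3 - 5*w^2 + 4*w) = w*(w - 4)*(w - 1)*(w^2 - 4*w) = w^2*(w - 4)*(w - 1)*(w - 4)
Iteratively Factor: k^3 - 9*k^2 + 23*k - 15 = (k - 1)*(k^2 - 8*k + 15) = (k - 5)*(k - 1)*(k - 3)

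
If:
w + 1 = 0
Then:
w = -1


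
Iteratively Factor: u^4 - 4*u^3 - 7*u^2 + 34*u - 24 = (u - 2)*(u^3 - 2*u^2 - 11*u + 12) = (u - 2)*(u + 3)*(u^2 - 5*u + 4) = (u - 2)*(u - 1)*(u + 3)*(u - 4)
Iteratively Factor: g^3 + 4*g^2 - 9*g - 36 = (g + 3)*(g^2 + g - 12) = (g + 3)*(g + 4)*(g - 3)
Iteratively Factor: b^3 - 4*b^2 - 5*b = (b)*(b^2 - 4*b - 5) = b*(b - 5)*(b + 1)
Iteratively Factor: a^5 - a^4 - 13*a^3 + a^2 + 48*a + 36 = (a - 3)*(a^4 + 2*a^3 - 7*a^2 - 20*a - 12) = (a - 3)^2*(a^3 + 5*a^2 + 8*a + 4) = (a - 3)^2*(a + 1)*(a^2 + 4*a + 4) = (a - 3)^2*(a + 1)*(a + 2)*(a + 2)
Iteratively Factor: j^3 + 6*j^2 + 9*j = (j)*(j^2 + 6*j + 9) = j*(j + 3)*(j + 3)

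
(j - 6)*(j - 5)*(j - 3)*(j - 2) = j^4 - 16*j^3 + 91*j^2 - 216*j + 180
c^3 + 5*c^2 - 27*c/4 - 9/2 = (c - 3/2)*(c + 1/2)*(c + 6)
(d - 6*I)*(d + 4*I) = d^2 - 2*I*d + 24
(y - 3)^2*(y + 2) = y^3 - 4*y^2 - 3*y + 18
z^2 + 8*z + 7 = (z + 1)*(z + 7)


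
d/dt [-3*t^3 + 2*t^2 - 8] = t*(4 - 9*t)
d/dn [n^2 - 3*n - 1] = 2*n - 3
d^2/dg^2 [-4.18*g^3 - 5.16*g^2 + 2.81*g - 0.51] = -25.08*g - 10.32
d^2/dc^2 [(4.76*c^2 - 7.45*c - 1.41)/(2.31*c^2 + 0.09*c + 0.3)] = (-81.487098*c^3 - 64.935486*c^2 + 29.218266*c + 3.190518)/(12.326391*c^6 + 1.440747*c^5 + 4.858623*c^4 + 0.374949*c^3 + 0.63099*c^2 + 0.0243*c + 0.027)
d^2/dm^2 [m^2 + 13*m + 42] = 2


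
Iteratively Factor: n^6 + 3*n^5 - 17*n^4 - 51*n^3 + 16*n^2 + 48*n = (n + 4)*(n^5 - n^4 - 13*n^3 + n^2 + 12*n) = (n - 1)*(n + 4)*(n^4 - 13*n^2 - 12*n) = (n - 4)*(n - 1)*(n + 4)*(n^3 + 4*n^2 + 3*n) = n*(n - 4)*(n - 1)*(n + 4)*(n^2 + 4*n + 3) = n*(n - 4)*(n - 1)*(n + 1)*(n + 4)*(n + 3)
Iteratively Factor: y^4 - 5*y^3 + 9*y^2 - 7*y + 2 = (y - 1)*(y^3 - 4*y^2 + 5*y - 2) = (y - 1)^2*(y^2 - 3*y + 2) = (y - 1)^3*(y - 2)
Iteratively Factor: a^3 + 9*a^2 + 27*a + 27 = (a + 3)*(a^2 + 6*a + 9) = (a + 3)^2*(a + 3)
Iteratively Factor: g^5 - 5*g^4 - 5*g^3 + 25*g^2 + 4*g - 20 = (g + 2)*(g^4 - 7*g^3 + 9*g^2 + 7*g - 10) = (g + 1)*(g + 2)*(g^3 - 8*g^2 + 17*g - 10) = (g - 2)*(g + 1)*(g + 2)*(g^2 - 6*g + 5) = (g - 2)*(g - 1)*(g + 1)*(g + 2)*(g - 5)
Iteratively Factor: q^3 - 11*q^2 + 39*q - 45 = (q - 5)*(q^2 - 6*q + 9) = (q - 5)*(q - 3)*(q - 3)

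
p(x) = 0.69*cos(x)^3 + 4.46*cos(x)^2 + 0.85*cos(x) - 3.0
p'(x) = -2.07*sin(x)*cos(x)^2 - 8.92*sin(x)*cos(x) - 0.85*sin(x)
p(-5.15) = -1.79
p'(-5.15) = -4.53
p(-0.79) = 0.05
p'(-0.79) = 5.79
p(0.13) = 2.90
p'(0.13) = -1.52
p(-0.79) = 0.05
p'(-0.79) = 5.79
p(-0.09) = 2.95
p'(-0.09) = 1.06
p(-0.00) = 3.00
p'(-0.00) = 0.00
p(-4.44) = -2.92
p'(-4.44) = 1.35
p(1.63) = -3.03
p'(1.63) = -0.33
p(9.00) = -0.59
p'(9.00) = 2.29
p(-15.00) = -1.37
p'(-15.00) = -3.08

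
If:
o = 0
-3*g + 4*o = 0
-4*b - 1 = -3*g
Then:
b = -1/4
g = 0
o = 0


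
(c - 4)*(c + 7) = c^2 + 3*c - 28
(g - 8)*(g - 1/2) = g^2 - 17*g/2 + 4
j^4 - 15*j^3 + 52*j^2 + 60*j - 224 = (j - 8)*(j - 7)*(j - 2)*(j + 2)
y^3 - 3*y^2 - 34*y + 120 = (y - 5)*(y - 4)*(y + 6)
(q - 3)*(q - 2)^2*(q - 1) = q^4 - 8*q^3 + 23*q^2 - 28*q + 12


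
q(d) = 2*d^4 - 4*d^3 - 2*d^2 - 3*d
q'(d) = 8*d^3 - 12*d^2 - 4*d - 3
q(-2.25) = 93.45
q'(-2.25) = -145.88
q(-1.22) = 12.38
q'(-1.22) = -30.51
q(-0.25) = 0.70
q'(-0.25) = -2.88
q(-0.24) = 0.67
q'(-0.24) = -2.84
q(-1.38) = 18.10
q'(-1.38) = -41.36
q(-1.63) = 31.02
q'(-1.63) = -63.01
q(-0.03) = 0.09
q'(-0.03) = -2.89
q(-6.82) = 5523.10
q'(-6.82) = -3071.59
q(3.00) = 27.00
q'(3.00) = 93.00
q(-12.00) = 48132.00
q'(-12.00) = -15507.00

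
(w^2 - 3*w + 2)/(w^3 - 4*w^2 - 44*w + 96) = (w - 1)/(w^2 - 2*w - 48)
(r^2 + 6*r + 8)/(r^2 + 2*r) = (r + 4)/r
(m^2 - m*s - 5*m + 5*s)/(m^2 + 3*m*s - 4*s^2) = (m - 5)/(m + 4*s)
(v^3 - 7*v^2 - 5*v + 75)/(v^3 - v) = (v^3 - 7*v^2 - 5*v + 75)/(v^3 - v)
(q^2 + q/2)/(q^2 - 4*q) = (q + 1/2)/(q - 4)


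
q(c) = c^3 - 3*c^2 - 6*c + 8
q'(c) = 3*c^2 - 6*c - 6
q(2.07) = -8.40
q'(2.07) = -5.57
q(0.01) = 7.94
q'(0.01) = -6.06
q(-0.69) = 10.38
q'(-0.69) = -0.43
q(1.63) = -5.42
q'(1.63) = -7.81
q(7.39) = 203.41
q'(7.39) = 113.50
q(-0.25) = 9.30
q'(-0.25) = -4.31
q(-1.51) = 6.78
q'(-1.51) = 9.90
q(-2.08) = -1.50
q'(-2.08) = 19.46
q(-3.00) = -28.00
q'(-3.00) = 39.00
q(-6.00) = -280.00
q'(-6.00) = 138.00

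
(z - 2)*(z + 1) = z^2 - z - 2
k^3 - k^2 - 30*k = k*(k - 6)*(k + 5)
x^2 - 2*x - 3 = (x - 3)*(x + 1)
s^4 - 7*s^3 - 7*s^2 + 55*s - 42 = (s - 7)*(s - 2)*(s - 1)*(s + 3)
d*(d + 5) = d^2 + 5*d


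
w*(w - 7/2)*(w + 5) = w^3 + 3*w^2/2 - 35*w/2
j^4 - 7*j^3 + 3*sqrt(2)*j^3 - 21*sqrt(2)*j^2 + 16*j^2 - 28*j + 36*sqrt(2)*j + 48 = (j - 4)*(j - 3)*(j + sqrt(2))*(j + 2*sqrt(2))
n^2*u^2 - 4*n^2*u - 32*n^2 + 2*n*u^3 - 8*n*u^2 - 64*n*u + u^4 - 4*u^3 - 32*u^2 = (n + u)^2*(u - 8)*(u + 4)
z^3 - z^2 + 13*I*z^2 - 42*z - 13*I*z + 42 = (z - 1)*(z + 6*I)*(z + 7*I)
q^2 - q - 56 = (q - 8)*(q + 7)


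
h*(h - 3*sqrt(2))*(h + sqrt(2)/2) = h^3 - 5*sqrt(2)*h^2/2 - 3*h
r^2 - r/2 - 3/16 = (r - 3/4)*(r + 1/4)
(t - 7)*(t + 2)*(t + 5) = t^3 - 39*t - 70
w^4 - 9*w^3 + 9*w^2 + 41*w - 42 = (w - 7)*(w - 3)*(w - 1)*(w + 2)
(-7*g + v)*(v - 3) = -7*g*v + 21*g + v^2 - 3*v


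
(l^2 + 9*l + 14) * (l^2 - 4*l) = l^4 + 5*l^3 - 22*l^2 - 56*l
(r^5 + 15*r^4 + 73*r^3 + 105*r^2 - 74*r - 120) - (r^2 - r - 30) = r^5 + 15*r^4 + 73*r^3 + 104*r^2 - 73*r - 90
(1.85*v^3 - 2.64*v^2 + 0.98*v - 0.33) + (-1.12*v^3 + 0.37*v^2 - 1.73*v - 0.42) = 0.73*v^3 - 2.27*v^2 - 0.75*v - 0.75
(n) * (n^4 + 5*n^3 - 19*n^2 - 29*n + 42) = n^5 + 5*n^4 - 19*n^3 - 29*n^2 + 42*n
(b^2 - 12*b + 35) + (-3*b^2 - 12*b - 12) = -2*b^2 - 24*b + 23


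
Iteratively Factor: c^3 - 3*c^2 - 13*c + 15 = (c - 5)*(c^2 + 2*c - 3) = (c - 5)*(c - 1)*(c + 3)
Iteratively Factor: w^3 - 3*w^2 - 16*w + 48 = (w - 3)*(w^2 - 16) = (w - 4)*(w - 3)*(w + 4)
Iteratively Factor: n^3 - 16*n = (n - 4)*(n^2 + 4*n) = n*(n - 4)*(n + 4)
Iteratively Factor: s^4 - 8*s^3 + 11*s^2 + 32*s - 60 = (s + 2)*(s^3 - 10*s^2 + 31*s - 30) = (s - 2)*(s + 2)*(s^2 - 8*s + 15) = (s - 3)*(s - 2)*(s + 2)*(s - 5)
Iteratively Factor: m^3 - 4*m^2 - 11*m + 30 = (m - 5)*(m^2 + m - 6) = (m - 5)*(m + 3)*(m - 2)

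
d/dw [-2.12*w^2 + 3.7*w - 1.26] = 3.7 - 4.24*w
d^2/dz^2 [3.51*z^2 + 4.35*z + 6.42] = 7.02000000000000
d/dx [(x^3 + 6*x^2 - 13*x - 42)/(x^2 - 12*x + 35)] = (x^4 - 24*x^3 + 46*x^2 + 504*x - 959)/(x^4 - 24*x^3 + 214*x^2 - 840*x + 1225)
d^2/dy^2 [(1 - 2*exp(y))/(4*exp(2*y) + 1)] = (-32*exp(4*y) + 64*exp(3*y) + 48*exp(2*y) - 16*exp(y) - 2)*exp(y)/(64*exp(6*y) + 48*exp(4*y) + 12*exp(2*y) + 1)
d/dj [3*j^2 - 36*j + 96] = 6*j - 36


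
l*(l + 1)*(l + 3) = l^3 + 4*l^2 + 3*l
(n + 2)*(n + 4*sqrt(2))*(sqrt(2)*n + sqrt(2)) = sqrt(2)*n^3 + 3*sqrt(2)*n^2 + 8*n^2 + 2*sqrt(2)*n + 24*n + 16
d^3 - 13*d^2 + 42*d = d*(d - 7)*(d - 6)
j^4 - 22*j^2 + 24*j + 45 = (j - 3)^2*(j + 1)*(j + 5)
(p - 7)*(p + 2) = p^2 - 5*p - 14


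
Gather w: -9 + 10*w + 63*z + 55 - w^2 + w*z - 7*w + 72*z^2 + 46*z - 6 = -w^2 + w*(z + 3) + 72*z^2 + 109*z + 40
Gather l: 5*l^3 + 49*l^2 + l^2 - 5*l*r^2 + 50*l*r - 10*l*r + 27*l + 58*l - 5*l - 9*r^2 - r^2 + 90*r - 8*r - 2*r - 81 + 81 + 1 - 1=5*l^3 + 50*l^2 + l*(-5*r^2 + 40*r + 80) - 10*r^2 + 80*r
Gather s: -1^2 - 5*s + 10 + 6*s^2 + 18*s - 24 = 6*s^2 + 13*s - 15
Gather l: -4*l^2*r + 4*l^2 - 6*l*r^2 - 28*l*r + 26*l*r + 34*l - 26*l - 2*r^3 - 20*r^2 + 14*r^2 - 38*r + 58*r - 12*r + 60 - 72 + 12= l^2*(4 - 4*r) + l*(-6*r^2 - 2*r + 8) - 2*r^3 - 6*r^2 + 8*r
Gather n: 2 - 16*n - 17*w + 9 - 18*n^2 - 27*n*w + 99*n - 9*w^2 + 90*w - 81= -18*n^2 + n*(83 - 27*w) - 9*w^2 + 73*w - 70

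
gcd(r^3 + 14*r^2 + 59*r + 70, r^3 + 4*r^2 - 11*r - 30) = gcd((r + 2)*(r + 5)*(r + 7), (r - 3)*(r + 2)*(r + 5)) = r^2 + 7*r + 10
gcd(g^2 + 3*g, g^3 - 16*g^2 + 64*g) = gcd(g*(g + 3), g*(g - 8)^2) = g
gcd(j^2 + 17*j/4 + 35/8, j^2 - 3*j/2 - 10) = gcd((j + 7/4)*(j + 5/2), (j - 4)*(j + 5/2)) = j + 5/2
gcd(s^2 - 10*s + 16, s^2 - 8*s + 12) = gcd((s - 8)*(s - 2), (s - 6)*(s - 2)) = s - 2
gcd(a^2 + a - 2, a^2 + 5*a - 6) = a - 1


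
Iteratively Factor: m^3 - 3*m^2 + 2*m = (m - 1)*(m^2 - 2*m) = (m - 2)*(m - 1)*(m)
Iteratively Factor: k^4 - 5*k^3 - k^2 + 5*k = (k - 1)*(k^3 - 4*k^2 - 5*k) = k*(k - 1)*(k^2 - 4*k - 5) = k*(k - 5)*(k - 1)*(k + 1)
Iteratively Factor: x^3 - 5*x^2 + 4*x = (x)*(x^2 - 5*x + 4) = x*(x - 1)*(x - 4)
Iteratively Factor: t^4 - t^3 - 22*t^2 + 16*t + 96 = (t + 2)*(t^3 - 3*t^2 - 16*t + 48) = (t + 2)*(t + 4)*(t^2 - 7*t + 12) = (t - 3)*(t + 2)*(t + 4)*(t - 4)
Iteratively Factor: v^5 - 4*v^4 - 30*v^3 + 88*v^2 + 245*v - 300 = (v - 5)*(v^4 + v^3 - 25*v^2 - 37*v + 60) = (v - 5)*(v + 3)*(v^3 - 2*v^2 - 19*v + 20) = (v - 5)*(v - 1)*(v + 3)*(v^2 - v - 20) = (v - 5)^2*(v - 1)*(v + 3)*(v + 4)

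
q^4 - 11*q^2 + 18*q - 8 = (q - 2)*(q - 1)^2*(q + 4)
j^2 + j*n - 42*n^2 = (j - 6*n)*(j + 7*n)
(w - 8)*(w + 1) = w^2 - 7*w - 8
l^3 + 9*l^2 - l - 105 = (l - 3)*(l + 5)*(l + 7)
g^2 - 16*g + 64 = (g - 8)^2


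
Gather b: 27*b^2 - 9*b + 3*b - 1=27*b^2 - 6*b - 1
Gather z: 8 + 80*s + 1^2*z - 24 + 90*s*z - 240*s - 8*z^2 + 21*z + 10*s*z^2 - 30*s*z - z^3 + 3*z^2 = -160*s - z^3 + z^2*(10*s - 5) + z*(60*s + 22) - 16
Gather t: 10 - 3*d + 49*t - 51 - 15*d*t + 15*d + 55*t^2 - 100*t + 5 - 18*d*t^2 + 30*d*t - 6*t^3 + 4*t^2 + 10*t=12*d - 6*t^3 + t^2*(59 - 18*d) + t*(15*d - 41) - 36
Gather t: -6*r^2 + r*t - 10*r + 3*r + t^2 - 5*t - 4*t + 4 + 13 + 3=-6*r^2 - 7*r + t^2 + t*(r - 9) + 20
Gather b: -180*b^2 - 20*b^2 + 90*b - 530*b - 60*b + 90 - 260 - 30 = -200*b^2 - 500*b - 200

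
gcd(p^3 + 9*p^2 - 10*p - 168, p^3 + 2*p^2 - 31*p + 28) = p^2 + 3*p - 28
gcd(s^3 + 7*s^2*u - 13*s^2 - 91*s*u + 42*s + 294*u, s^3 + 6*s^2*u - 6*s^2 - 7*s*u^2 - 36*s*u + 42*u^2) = s^2 + 7*s*u - 6*s - 42*u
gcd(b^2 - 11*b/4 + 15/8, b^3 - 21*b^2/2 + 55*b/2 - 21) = b - 3/2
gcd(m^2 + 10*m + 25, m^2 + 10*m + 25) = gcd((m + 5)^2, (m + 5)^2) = m^2 + 10*m + 25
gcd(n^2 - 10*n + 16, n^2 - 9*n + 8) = n - 8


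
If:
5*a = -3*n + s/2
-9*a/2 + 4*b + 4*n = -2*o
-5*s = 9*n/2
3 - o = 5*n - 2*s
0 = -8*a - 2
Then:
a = -1/4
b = -671/736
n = 25/69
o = 37/69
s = -15/46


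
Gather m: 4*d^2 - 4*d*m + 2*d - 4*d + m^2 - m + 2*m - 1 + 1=4*d^2 - 2*d + m^2 + m*(1 - 4*d)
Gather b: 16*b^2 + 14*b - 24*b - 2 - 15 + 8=16*b^2 - 10*b - 9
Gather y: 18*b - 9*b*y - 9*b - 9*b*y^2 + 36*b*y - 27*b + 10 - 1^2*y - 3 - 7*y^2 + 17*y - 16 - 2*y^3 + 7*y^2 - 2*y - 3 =-9*b*y^2 - 18*b - 2*y^3 + y*(27*b + 14) - 12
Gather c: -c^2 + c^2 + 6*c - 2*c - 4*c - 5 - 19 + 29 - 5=0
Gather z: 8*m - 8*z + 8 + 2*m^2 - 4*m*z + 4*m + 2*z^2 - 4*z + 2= 2*m^2 + 12*m + 2*z^2 + z*(-4*m - 12) + 10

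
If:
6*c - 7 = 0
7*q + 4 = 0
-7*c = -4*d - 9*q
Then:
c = 7/6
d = 559/168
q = -4/7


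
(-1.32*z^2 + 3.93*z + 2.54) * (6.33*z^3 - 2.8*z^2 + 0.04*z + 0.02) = -8.3556*z^5 + 28.5729*z^4 + 5.0214*z^3 - 6.9812*z^2 + 0.1802*z + 0.0508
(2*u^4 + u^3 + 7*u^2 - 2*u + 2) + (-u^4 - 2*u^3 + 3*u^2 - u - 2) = u^4 - u^3 + 10*u^2 - 3*u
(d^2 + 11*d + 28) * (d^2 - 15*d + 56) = d^4 - 4*d^3 - 81*d^2 + 196*d + 1568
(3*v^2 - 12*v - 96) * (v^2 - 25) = 3*v^4 - 12*v^3 - 171*v^2 + 300*v + 2400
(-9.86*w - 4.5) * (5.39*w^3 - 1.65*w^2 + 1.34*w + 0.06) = -53.1454*w^4 - 7.986*w^3 - 5.7874*w^2 - 6.6216*w - 0.27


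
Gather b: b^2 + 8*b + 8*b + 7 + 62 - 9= b^2 + 16*b + 60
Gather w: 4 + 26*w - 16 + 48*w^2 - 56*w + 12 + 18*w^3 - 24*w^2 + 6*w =18*w^3 + 24*w^2 - 24*w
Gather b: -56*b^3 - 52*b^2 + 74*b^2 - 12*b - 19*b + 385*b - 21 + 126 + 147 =-56*b^3 + 22*b^2 + 354*b + 252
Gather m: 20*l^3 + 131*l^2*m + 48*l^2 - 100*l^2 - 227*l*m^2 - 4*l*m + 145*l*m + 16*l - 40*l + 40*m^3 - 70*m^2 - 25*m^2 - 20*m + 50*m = 20*l^3 - 52*l^2 - 24*l + 40*m^3 + m^2*(-227*l - 95) + m*(131*l^2 + 141*l + 30)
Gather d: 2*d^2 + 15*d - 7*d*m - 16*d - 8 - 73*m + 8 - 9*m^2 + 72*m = 2*d^2 + d*(-7*m - 1) - 9*m^2 - m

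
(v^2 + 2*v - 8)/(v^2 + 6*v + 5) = (v^2 + 2*v - 8)/(v^2 + 6*v + 5)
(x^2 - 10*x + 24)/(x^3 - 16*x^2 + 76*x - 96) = (x - 4)/(x^2 - 10*x + 16)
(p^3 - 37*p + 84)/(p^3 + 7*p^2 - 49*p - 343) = (p^2 - 7*p + 12)/(p^2 - 49)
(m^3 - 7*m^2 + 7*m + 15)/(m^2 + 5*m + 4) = (m^2 - 8*m + 15)/(m + 4)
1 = 1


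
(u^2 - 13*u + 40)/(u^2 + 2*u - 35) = (u - 8)/(u + 7)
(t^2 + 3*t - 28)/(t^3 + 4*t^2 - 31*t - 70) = (t - 4)/(t^2 - 3*t - 10)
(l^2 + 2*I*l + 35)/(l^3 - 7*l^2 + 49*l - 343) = (l - 5*I)/(l^2 - 7*l*(1 + I) + 49*I)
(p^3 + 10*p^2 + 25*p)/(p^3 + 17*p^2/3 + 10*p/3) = 3*(p + 5)/(3*p + 2)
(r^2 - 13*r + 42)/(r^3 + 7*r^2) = (r^2 - 13*r + 42)/(r^2*(r + 7))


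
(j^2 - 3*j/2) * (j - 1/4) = j^3 - 7*j^2/4 + 3*j/8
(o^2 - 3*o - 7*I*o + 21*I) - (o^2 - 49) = -3*o - 7*I*o + 49 + 21*I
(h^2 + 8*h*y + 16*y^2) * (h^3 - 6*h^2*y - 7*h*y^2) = h^5 + 2*h^4*y - 39*h^3*y^2 - 152*h^2*y^3 - 112*h*y^4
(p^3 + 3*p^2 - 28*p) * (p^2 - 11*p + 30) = p^5 - 8*p^4 - 31*p^3 + 398*p^2 - 840*p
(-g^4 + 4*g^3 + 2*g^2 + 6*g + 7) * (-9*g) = 9*g^5 - 36*g^4 - 18*g^3 - 54*g^2 - 63*g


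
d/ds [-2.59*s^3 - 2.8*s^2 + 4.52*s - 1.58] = -7.77*s^2 - 5.6*s + 4.52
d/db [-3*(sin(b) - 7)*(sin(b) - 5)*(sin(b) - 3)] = 3*(-3*sin(b)^2 + 30*sin(b) - 71)*cos(b)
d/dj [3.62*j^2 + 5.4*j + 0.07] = 7.24*j + 5.4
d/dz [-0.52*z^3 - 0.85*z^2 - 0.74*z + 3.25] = -1.56*z^2 - 1.7*z - 0.74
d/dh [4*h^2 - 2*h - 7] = 8*h - 2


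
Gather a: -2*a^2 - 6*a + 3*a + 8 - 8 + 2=-2*a^2 - 3*a + 2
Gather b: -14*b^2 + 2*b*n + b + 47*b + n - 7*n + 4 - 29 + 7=-14*b^2 + b*(2*n + 48) - 6*n - 18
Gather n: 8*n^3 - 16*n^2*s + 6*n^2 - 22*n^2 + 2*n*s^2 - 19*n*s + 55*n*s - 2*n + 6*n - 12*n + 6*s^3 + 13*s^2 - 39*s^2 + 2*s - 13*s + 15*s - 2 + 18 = 8*n^3 + n^2*(-16*s - 16) + n*(2*s^2 + 36*s - 8) + 6*s^3 - 26*s^2 + 4*s + 16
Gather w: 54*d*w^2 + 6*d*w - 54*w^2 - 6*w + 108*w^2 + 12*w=w^2*(54*d + 54) + w*(6*d + 6)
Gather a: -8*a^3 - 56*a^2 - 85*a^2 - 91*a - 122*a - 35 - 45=-8*a^3 - 141*a^2 - 213*a - 80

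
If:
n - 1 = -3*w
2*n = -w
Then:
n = -1/5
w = 2/5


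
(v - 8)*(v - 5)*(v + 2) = v^3 - 11*v^2 + 14*v + 80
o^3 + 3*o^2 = o^2*(o + 3)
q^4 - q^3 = q^3*(q - 1)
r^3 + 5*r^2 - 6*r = r*(r - 1)*(r + 6)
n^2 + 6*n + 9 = (n + 3)^2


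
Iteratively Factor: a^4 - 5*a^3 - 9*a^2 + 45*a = (a - 3)*(a^3 - 2*a^2 - 15*a) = a*(a - 3)*(a^2 - 2*a - 15) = a*(a - 5)*(a - 3)*(a + 3)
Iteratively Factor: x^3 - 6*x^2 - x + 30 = (x - 3)*(x^2 - 3*x - 10) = (x - 5)*(x - 3)*(x + 2)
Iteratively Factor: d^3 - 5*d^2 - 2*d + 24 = (d - 4)*(d^2 - d - 6) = (d - 4)*(d - 3)*(d + 2)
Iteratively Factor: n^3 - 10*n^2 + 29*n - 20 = (n - 1)*(n^2 - 9*n + 20) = (n - 4)*(n - 1)*(n - 5)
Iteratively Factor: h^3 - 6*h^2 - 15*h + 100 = (h + 4)*(h^2 - 10*h + 25) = (h - 5)*(h + 4)*(h - 5)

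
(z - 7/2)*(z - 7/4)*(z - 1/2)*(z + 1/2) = z^4 - 21*z^3/4 + 47*z^2/8 + 21*z/16 - 49/32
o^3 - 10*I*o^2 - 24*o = o*(o - 6*I)*(o - 4*I)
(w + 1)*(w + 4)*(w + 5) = w^3 + 10*w^2 + 29*w + 20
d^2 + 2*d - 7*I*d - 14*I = (d + 2)*(d - 7*I)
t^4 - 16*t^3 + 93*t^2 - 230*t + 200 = (t - 5)^2*(t - 4)*(t - 2)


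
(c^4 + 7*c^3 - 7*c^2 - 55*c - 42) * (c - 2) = c^5 + 5*c^4 - 21*c^3 - 41*c^2 + 68*c + 84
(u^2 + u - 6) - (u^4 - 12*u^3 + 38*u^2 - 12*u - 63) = -u^4 + 12*u^3 - 37*u^2 + 13*u + 57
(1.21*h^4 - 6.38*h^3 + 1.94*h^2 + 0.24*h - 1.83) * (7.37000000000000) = 8.9177*h^4 - 47.0206*h^3 + 14.2978*h^2 + 1.7688*h - 13.4871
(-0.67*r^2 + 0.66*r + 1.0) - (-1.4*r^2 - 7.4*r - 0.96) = 0.73*r^2 + 8.06*r + 1.96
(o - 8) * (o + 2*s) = o^2 + 2*o*s - 8*o - 16*s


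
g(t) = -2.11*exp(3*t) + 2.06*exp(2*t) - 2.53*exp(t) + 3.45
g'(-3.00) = -0.12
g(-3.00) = 3.33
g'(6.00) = -414958075.57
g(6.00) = -138208277.23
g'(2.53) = -11905.21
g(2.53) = -3877.92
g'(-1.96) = -0.29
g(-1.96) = 3.13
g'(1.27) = -242.57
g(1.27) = -74.71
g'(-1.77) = -0.34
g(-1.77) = 3.07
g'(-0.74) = -0.96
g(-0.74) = 2.48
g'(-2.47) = -0.19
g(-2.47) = 3.25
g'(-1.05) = -0.65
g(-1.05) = 2.73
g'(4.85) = -13127457.45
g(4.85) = -4364826.40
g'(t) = -6.33*exp(3*t) + 4.12*exp(2*t) - 2.53*exp(t)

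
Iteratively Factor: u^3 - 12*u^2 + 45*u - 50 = (u - 2)*(u^2 - 10*u + 25) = (u - 5)*(u - 2)*(u - 5)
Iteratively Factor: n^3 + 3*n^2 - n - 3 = (n + 3)*(n^2 - 1) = (n - 1)*(n + 3)*(n + 1)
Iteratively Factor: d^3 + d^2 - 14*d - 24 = (d + 3)*(d^2 - 2*d - 8) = (d + 2)*(d + 3)*(d - 4)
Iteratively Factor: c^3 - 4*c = (c - 2)*(c^2 + 2*c) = c*(c - 2)*(c + 2)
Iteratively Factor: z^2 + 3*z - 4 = (z - 1)*(z + 4)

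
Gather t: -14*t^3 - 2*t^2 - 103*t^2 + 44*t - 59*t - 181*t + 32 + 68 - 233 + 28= -14*t^3 - 105*t^2 - 196*t - 105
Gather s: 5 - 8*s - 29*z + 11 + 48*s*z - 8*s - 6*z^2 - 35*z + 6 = s*(48*z - 16) - 6*z^2 - 64*z + 22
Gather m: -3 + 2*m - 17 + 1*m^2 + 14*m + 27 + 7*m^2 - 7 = 8*m^2 + 16*m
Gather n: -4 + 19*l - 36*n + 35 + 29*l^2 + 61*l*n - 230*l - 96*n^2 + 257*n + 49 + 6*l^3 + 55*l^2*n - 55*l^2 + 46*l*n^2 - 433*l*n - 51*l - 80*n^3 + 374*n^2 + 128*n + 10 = 6*l^3 - 26*l^2 - 262*l - 80*n^3 + n^2*(46*l + 278) + n*(55*l^2 - 372*l + 349) + 90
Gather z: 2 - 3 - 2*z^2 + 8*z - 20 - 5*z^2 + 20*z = -7*z^2 + 28*z - 21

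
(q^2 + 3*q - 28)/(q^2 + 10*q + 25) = (q^2 + 3*q - 28)/(q^2 + 10*q + 25)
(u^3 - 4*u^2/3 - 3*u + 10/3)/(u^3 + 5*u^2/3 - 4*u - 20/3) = (u - 1)/(u + 2)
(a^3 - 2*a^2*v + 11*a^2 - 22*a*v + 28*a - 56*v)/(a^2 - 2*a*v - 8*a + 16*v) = (a^2 + 11*a + 28)/(a - 8)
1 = 1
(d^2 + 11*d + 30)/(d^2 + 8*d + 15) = (d + 6)/(d + 3)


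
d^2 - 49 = (d - 7)*(d + 7)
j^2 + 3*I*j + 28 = (j - 4*I)*(j + 7*I)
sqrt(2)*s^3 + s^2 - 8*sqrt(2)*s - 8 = (s - 2*sqrt(2))*(s + 2*sqrt(2))*(sqrt(2)*s + 1)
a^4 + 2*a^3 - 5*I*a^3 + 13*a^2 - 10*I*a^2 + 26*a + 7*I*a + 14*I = (a + 2)*(a - 7*I)*(a + I)^2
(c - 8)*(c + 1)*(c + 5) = c^3 - 2*c^2 - 43*c - 40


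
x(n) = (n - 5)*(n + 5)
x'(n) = 2*n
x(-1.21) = -23.54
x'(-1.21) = -2.42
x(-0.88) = -24.23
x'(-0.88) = -1.76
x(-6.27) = 14.31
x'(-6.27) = -12.54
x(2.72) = -17.60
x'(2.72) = 5.44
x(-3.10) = -15.39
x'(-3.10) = -6.20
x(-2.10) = -20.59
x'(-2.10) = -4.20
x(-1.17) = -23.63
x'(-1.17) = -2.34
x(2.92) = -16.47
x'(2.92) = 5.84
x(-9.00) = 56.00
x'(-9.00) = -18.00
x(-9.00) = 56.00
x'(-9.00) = -18.00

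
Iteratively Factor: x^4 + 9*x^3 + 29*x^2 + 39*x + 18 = (x + 3)*(x^3 + 6*x^2 + 11*x + 6) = (x + 1)*(x + 3)*(x^2 + 5*x + 6) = (x + 1)*(x + 2)*(x + 3)*(x + 3)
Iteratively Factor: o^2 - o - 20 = (o - 5)*(o + 4)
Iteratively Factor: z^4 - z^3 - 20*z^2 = (z - 5)*(z^3 + 4*z^2) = (z - 5)*(z + 4)*(z^2) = z*(z - 5)*(z + 4)*(z)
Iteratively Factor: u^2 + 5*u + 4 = (u + 1)*(u + 4)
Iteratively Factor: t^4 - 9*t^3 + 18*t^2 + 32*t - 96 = (t + 2)*(t^3 - 11*t^2 + 40*t - 48) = (t - 4)*(t + 2)*(t^2 - 7*t + 12) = (t - 4)*(t - 3)*(t + 2)*(t - 4)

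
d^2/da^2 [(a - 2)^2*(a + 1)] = 6*a - 6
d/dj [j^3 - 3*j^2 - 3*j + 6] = 3*j^2 - 6*j - 3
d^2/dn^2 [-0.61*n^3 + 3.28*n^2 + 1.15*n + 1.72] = 6.56 - 3.66*n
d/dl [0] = 0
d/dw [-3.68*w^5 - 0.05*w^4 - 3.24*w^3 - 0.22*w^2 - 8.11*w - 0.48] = -18.4*w^4 - 0.2*w^3 - 9.72*w^2 - 0.44*w - 8.11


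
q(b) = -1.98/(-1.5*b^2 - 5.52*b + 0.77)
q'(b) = -1.98*(3.0*b + 5.52)/(-1.5*b^2 - 5.52*b + 0.77)^2 = (-5.94*b - 10.9296)/(1.5*b^2 + 5.52*b - 0.77)^2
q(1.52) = 0.18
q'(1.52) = -0.16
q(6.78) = 0.02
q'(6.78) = -0.00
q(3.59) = 0.05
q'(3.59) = -0.02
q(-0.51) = -0.62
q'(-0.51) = -0.77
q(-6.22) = 0.09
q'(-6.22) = 0.05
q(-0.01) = -2.40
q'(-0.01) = -15.97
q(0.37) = 1.34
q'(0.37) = -6.01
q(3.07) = 0.07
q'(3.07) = -0.03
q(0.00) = -2.57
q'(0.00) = -18.43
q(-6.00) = 0.10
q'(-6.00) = 0.06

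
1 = 1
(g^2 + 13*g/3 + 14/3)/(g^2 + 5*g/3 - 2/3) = (3*g + 7)/(3*g - 1)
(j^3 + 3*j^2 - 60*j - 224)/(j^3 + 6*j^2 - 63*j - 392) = (j + 4)/(j + 7)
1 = 1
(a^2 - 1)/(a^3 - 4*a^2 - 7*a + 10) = (a + 1)/(a^2 - 3*a - 10)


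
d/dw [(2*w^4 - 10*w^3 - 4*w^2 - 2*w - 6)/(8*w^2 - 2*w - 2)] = (8*w^5 - 23*w^4 + 6*w^3 + 21*w^2 + 28*w - 2)/(16*w^4 - 8*w^3 - 7*w^2 + 2*w + 1)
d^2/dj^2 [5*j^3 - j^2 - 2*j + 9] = 30*j - 2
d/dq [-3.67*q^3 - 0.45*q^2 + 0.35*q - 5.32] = -11.01*q^2 - 0.9*q + 0.35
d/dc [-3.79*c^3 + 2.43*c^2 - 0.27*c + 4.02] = -11.37*c^2 + 4.86*c - 0.27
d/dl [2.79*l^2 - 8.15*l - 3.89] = 5.58*l - 8.15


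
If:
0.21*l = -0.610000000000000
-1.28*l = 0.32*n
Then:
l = -2.90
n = 11.62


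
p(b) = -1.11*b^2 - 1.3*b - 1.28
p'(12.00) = -27.94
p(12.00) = -176.72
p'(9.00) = -21.28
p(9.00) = -102.89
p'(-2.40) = 4.03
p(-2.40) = -4.55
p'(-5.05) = 9.91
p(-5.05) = -23.02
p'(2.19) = -6.16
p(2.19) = -9.45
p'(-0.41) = -0.39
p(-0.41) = -0.93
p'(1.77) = -5.23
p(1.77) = -7.06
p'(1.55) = -4.74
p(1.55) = -5.96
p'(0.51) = -2.43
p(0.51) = -2.23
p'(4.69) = -11.71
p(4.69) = -31.79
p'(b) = -2.22*b - 1.3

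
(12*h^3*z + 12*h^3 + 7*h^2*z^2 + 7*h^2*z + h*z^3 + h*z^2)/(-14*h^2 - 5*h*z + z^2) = h*(12*h^2*z + 12*h^2 + 7*h*z^2 + 7*h*z + z^3 + z^2)/(-14*h^2 - 5*h*z + z^2)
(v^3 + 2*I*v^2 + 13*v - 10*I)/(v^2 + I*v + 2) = (v^2 + 3*I*v + 10)/(v + 2*I)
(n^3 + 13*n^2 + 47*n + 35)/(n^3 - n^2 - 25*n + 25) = (n^2 + 8*n + 7)/(n^2 - 6*n + 5)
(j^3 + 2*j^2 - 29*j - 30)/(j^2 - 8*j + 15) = (j^2 + 7*j + 6)/(j - 3)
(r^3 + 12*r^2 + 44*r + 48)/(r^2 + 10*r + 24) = r + 2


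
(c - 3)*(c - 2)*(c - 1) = c^3 - 6*c^2 + 11*c - 6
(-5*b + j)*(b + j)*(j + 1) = -5*b^2*j - 5*b^2 - 4*b*j^2 - 4*b*j + j^3 + j^2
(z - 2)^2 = z^2 - 4*z + 4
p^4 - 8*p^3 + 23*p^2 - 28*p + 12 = (p - 3)*(p - 2)^2*(p - 1)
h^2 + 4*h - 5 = (h - 1)*(h + 5)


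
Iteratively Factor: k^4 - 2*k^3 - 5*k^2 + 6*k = (k + 2)*(k^3 - 4*k^2 + 3*k) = (k - 1)*(k + 2)*(k^2 - 3*k) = k*(k - 1)*(k + 2)*(k - 3)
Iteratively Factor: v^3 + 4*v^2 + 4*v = (v + 2)*(v^2 + 2*v) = (v + 2)^2*(v)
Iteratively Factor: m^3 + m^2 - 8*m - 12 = (m + 2)*(m^2 - m - 6) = (m + 2)^2*(m - 3)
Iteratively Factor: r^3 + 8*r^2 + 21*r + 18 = (r + 3)*(r^2 + 5*r + 6) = (r + 2)*(r + 3)*(r + 3)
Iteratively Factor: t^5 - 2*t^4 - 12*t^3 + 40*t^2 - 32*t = (t)*(t^4 - 2*t^3 - 12*t^2 + 40*t - 32) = t*(t + 4)*(t^3 - 6*t^2 + 12*t - 8) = t*(t - 2)*(t + 4)*(t^2 - 4*t + 4) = t*(t - 2)^2*(t + 4)*(t - 2)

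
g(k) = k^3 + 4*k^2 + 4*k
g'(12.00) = 532.00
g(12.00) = 2352.00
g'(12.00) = 532.00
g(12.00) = 2352.00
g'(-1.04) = -1.08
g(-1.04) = -0.96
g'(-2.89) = 5.94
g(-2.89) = -2.29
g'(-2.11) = 0.48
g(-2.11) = -0.03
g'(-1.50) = -1.25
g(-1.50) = -0.38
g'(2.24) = 36.97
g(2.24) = 40.27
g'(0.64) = 10.35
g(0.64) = 4.46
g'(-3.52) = 13.01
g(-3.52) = -8.13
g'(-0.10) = 3.23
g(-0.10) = -0.36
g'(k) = 3*k^2 + 8*k + 4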